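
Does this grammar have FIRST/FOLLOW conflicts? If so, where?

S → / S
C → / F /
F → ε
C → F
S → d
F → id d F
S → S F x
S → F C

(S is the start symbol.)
Yes. S → S F x with FOLLOW(S) on { 'id', 'x' }; F → id d F with FOLLOW(F) on { 'id' }

A FIRST/FOLLOW conflict occurs when a non-terminal N has a nullable alternative N → β (β ⇒* ε) and another alternative N → α with FIRST(α) ∩ FOLLOW(N) ≠ ∅: on such a lookahead the parser cannot decide between expanding α and letting N vanish via β.

Nullable non-terminals: C, F, S.
FIRST sets used below: FIRST(F) = { 'id', ε }, FIRST(S) = { '/', 'd', 'id', 'x', ε }, FIRST(C) = { '/', 'id', ε }

C: nullable alternative(s) C → F; FOLLOW(C) = { $, 'id', 'x' }
  C → / F /: FIRST \ {ε} = { '/' } — disjoint from FOLLOW(C)
  C → F: FIRST \ {ε} = { 'id' } — this is the only nullable alternative, skip

F: nullable alternative(s) F → ε; FOLLOW(F) = { $, '/', 'id', 'x' }
  F → ε: FIRST \ {ε} = { } — this is the only nullable alternative, skip
  F → id d F: FIRST \ {ε} = { 'id' } — overlaps FOLLOW(F) on { 'id' }: CONFLICT

S: nullable alternative(s) S → F C; FOLLOW(S) = { $, 'id', 'x' }
  S → / S: FIRST \ {ε} = { '/' } — disjoint from FOLLOW(S)
  S → d: FIRST \ {ε} = { 'd' } — disjoint from FOLLOW(S)
  S → S F x: FIRST \ {ε} = { '/', 'd', 'id', 'x' } — overlaps FOLLOW(S) on { 'id', 'x' }: CONFLICT
  S → F C: FIRST \ {ε} = { '/', 'id' } — this is the only nullable alternative, skip

So the grammar has 2 FIRST/FOLLOW conflicts (marked CONFLICT above).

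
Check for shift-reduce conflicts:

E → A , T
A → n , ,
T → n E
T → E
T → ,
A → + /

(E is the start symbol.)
No shift-reduce conflicts

A shift-reduce conflict occurs when an LR(0) state has both:
  - a complete (reduce) item [A → α .] (dot at the end), and
  - a shift item [B → β . c γ] (dot before a terminal).

Augment with E' → E and build the canonical LR(0) collection (I0 = CLOSURE({[E' → . E]}), then GOTO on every symbol after a dot until no new states appear). It has 14 states:
  I0: { [A → . + /], [A → . n , ,], [E → . A , T], [E' → . E] }  — shift
  I1: { [A → + . /] }  — shift
  I2: { [E → A . , T] }  — shift
  I3: { [E' → E .] }  — accept
  I4: { [A → n . , ,] }  — shift
  I5: { [A → n , . ,] }  — shift
  I6: { [A → n , , .] }  — reduce
  I7: { [A → . + /], [A → . n , ,], [E → . A , T], [E → A , . T], [T → . ,], [T → . E], [T → . n E] }  — shift
  I8: { [T → , .] }  — reduce
  I9: { [T → E .] }  — reduce
  I10: { [E → A , T .] }  — reduce
  I11: { [A → . + /], [A → . n , ,], [A → n . , ,], [E → . A , T], [T → n . E] }  — shift
  I12: { [T → n E .] }  — reduce
  I13: { [A → + / .] }  — reduce

No state contains both a complete item and a shift item.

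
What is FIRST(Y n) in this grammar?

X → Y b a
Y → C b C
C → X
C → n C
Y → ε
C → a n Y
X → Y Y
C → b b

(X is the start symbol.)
FIRST sets of the non-terminals involved (from the grammar, by fixed-point iteration):
  FIRST(Y) = { 'a', 'b', 'n', ε }

To compute FIRST(Y n), process the symbols left to right:
Symbol Y is a non-terminal. Add FIRST(Y) \ {ε} = { 'a', 'b', 'n' }
Y is nullable (ε ∈ FIRST(Y)), continue to the next symbol.
Symbol n is a terminal. Add 'n' and stop.
FIRST(Y n) = { 'a', 'b', 'n' }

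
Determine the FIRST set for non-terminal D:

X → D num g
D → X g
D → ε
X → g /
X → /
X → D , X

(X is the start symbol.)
To compute FIRST(D), examine every production with D on the left-hand side, reading each right-hand side left to right until a non-nullable symbol is reached.

FIRST sets of the other non-terminals involved (by the same procedure, iterated to a fixed point):
  FIRST(X) = { ',', '/', 'g', 'num' }

From D → X g:
  - X is a non-terminal: add FIRST(X) \ {ε} = { ',', '/', 'g', 'num' }
    X is not nullable, so stop
From D → ε:
  - ε-production, so ε ∈ FIRST(D)

Collecting: FIRST(D) = { ',', '/', 'g', 'num', ε }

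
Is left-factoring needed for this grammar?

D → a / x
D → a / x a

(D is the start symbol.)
Yes, D has productions with common prefix 'a / x'

Left-factoring is needed when two productions for the same non-terminal
share a common prefix on the right-hand side.

Productions for D:
  D → a / x
  D → a / x a

Found common prefix 'a / x' in productions for D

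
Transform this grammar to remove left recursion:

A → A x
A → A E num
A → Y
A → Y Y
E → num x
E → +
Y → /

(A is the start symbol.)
A → Y A'
A → Y Y A'
A' → x A'
A' → E num A'
A' → ε
E → num x
E → +
Y → /

A is directly left-recursive. The standard transformation for
  A → A α₁ | ... | A α_m | β₁ | ... | β_n
is
  A  → β₁ A' | ... | β_n A'
  A' → α₁ A' | ... | α_m A' | ε

A → Y becomes A → Y A'
A → Y Y becomes A → Y Y A'
A → A x becomes A' → x A'
A → A E num becomes A' → E num A'
Add A' → ε

Productions for other non-terminals are unchanged:
  E → num x
  E → +
  Y → /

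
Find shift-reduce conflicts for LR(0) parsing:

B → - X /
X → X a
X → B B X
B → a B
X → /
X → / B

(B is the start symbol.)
A shift-reduce conflict occurs when an LR(0) state has both:
  - a complete (reduce) item [A → α .] (dot at the end), and
  - a shift item [B → β . c γ] (dot before a terminal).

Augment with B' → B and build the canonical LR(0) collection (I0 = CLOSURE({[B' → . B]}), then GOTO on every symbol after a dot until no new states appear). It has 13 states:
  I0: { [B → . - X /], [B → . a B], [B' → . B] }  — shift
  I1: { [B → - . X /], [B → . - X /], [B → . a B], [X → . / B], [X → . /], [X → . B B X], [X → . X a] }  — shift
  I2: { [B' → B .] }  — accept
  I3: { [B → . - X /], [B → . a B], [B → a . B] }  — shift
  I4: { [B → a B .] }  — reduce
  I5: { [B → . - X /], [B → . a B], [X → / . B], [X → / .] }  — shift, reduce
  I6: { [B → . - X /], [B → . a B], [X → B . B X] }  — shift
  I7: { [B → - X . /], [X → X . a] }  — shift
  I8: { [B → - X / .] }  — reduce
  I9: { [X → X a .] }  — reduce
  I10: { [B → . - X /], [B → . a B], [X → . / B], [X → . /], [X → . B B X], [X → . X a], [X → B B . X] }  — shift
  I11: { [X → B B X .], [X → X . a] }  — shift, reduce
  I12: { [X → / B .] }  — reduce

I5 contains reduce item [X → / .] and shift items [B → . - X /], [B → . a B] — shift-reduce conflict.
I11 contains reduce item [X → B B X .] and shift item [X → X . a] — shift-reduce conflict.

Answer: Yes — I5: [X → / .] vs [B → . - X /]; I11: [X → B B X .] vs [X → X . a]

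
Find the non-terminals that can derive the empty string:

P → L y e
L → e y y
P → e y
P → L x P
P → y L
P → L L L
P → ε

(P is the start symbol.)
A non-terminal is nullable if it can derive ε (the empty string): either it has an ε-production, or it has a production whose right-hand side consists entirely of nullable non-terminals.

ε-productions: P → ε
So P is immediately nullable.
No further non-terminal can be added: every production for the remaining non-terminals contains a terminal or a non-nullable non-terminal.
Nullable = { 'P' }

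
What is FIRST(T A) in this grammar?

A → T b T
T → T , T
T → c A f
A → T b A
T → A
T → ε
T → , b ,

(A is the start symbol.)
FIRST sets of the non-terminals involved (from the grammar, by fixed-point iteration):
  FIRST(T) = { ',', 'b', 'c', ε }
  FIRST(A) = { ',', 'b', 'c' }

To compute FIRST(T A), process the symbols left to right:
Symbol T is a non-terminal. Add FIRST(T) \ {ε} = { ',', 'b', 'c' }
T is nullable (ε ∈ FIRST(T)), continue to the next symbol.
Symbol A is a non-terminal. Add FIRST(A) \ {ε} = { ',', 'b', 'c' }
A is not nullable (ε ∉ FIRST(A)), so stop here.
FIRST(T A) = { ',', 'b', 'c' }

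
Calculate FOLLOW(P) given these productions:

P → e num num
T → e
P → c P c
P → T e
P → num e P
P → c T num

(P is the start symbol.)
To compute FOLLOW(P), find every occurrence of P on a right-hand side N → α P β: add FIRST(β) \ {ε}, and if β is empty or nullable also add FOLLOW(N). Iterate to a fixed point.

P is the start symbol, so $ ∈ FOLLOW(P).
In P → c P c: P is followed by c, add FIRST(c) \ {ε} = { 'c' }
In P → num e P: P is at the end; this adds FOLLOW(P) to itself — nothing new

Taking the union: FOLLOW(P) = { $, 'c' }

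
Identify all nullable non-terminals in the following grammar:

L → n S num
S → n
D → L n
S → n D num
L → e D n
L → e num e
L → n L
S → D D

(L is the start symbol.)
There are no ε-productions, so no non-terminal can derive ε.
No non-terminals are nullable.

Answer: None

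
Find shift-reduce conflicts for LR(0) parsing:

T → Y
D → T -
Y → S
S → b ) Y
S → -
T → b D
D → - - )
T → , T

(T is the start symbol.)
Yes — I8: [S → - .] vs [D → - . - )]

A shift-reduce conflict occurs when an LR(0) state has both:
  - a complete (reduce) item [A → α .] (dot at the end), and
  - a shift item [B → β . c γ] (dot before a terminal).

Augment with T' → T and build the canonical LR(0) collection (I0 = CLOSURE({[T' → . T]}), then GOTO on every symbol after a dot until no new states appear). It has 17 states:
  I0: { [S → . -], [S → . b ) Y], [T → . , T], [T → . Y], [T → . b D], [T' → . T], [Y → . S] }  — shift
  I1: { [S → . -], [S → . b ) Y], [T → , . T], [T → . , T], [T → . Y], [T → . b D], [Y → . S] }  — shift
  I2: { [S → - .] }  — reduce
  I3: { [Y → S .] }  — reduce
  I4: { [T' → T .] }  — accept
  I5: { [T → Y .] }  — reduce
  I6: { [D → . - - )], [D → . T -], [S → . -], [S → . b ) Y], [S → b . ) Y], [T → . , T], [T → . Y], [T → . b D], [T → b . D], [Y → . S] }  — shift
  I7: { [S → . -], [S → . b ) Y], [S → b ) . Y], [Y → . S] }  — shift
  I8: { [D → - . - )], [S → - .] }  — shift, reduce
  I9: { [T → b D .] }  — reduce
  I10: { [D → T . -] }  — shift
  I11: { [D → T - .] }  — reduce
  I12: { [D → - - . )] }  — shift
  I13: { [D → - - ) .] }  — reduce
  I14: { [S → b ) Y .] }  — reduce
  I15: { [S → b . ) Y] }  — shift
  I16: { [T → , T .] }  — reduce

I8 contains reduce item [S → - .] and shift item [D → - . - )] — shift-reduce conflict.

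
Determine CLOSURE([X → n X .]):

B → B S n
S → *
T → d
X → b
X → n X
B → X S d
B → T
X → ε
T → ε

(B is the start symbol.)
{ [X → n X .] }

To compute CLOSURE, for each item [A → α.Bβ] where B is a non-terminal, add [B → .γ] for all productions B → γ; repeat for the newly added items until nothing changes.

Start with: [X → n X .]
The dot is at the end, so nothing is added.

CLOSURE = { [X → n X .] }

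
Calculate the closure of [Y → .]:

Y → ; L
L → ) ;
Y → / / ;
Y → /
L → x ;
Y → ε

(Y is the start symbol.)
To compute CLOSURE, for each item [A → α.Bβ] where B is a non-terminal, add [B → .γ] for all productions B → γ; repeat for the newly added items until nothing changes.

Start with: [Y → .]
The dot is at the end, so nothing is added.

CLOSURE = { [Y → .] }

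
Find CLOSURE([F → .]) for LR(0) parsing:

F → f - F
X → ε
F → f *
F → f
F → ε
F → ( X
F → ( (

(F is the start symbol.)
To compute CLOSURE, for each item [A → α.Bβ] where B is a non-terminal, add [B → .γ] for all productions B → γ; repeat for the newly added items until nothing changes.

Start with: [F → .]
The dot is at the end, so nothing is added.

CLOSURE = { [F → .] }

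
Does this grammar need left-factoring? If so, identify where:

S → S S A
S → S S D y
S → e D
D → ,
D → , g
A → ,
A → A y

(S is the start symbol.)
Left-factoring is needed when two productions for the same non-terminal
share a common prefix on the right-hand side.

Productions for S:
  S → S S A
  S → S S D y
  S → e D
Productions for D:
  D → ,
  D → , g
Productions for A:
  A → ,
  A → A y

Found common prefix 'S S' in productions for S
Found common prefix ',' in productions for D

Answer: Yes, S has productions with common prefix 'S S'; D has productions with common prefix ','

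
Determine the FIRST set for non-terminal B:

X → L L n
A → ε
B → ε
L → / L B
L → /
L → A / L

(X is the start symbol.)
{ ε }

From B → ε:
  - ε-production, so ε ∈ FIRST(B)

Collecting: FIRST(B) = { ε }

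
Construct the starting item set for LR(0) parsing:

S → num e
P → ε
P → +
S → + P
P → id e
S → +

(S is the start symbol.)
First, augment the grammar with S' → S
I₀ = CLOSURE({ [S' → . S] }):
  [S' → . S] has the dot before S: add [S → . num e], [S → . + P], [S → . +]
No further items can be added.

I₀ = { [S → . + P], [S → . +], [S → . num e], [S' → . S] }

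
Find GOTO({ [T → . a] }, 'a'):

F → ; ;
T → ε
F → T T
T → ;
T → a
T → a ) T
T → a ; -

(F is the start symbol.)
GOTO(I, 'a') = CLOSURE({ [A → αX.β] : [A → α.Xβ] ∈ I, X = 'a' })

Items with dot before 'a', with the dot advanced:
  [T → . a] → [T → a .]
Closure adds nothing (no advanced item has the dot before a non-terminal).

GOTO = { [T → a .] }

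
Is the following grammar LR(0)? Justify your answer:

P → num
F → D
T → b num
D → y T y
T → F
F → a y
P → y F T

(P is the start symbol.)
A grammar is LR(0) if no state in the canonical LR(0) collection has:
  - both a shift item (dot before a terminal) and a complete item (shift-reduce conflict), or
  - two or more complete items (reduce-reduce conflict; the accept item [P' → P .] counts as a complete item here).

Augment with P' → P and build the canonical LR(0) collection (I0 = CLOSURE({[P' → . P]}), then GOTO on every symbol after a dot until no new states appear). It has 15 states:
  I0: { [P → . num], [P → . y F T], [P' → . P] }  — shift
  I1: { [P' → P .] }  — accept
  I2: { [P → num .] }  — reduce
  I3: { [D → . y T y], [F → . D], [F → . a y], [P → y . F T] }  — shift
  I4: { [F → D .] }  — reduce
  I5: { [D → . y T y], [F → . D], [F → . a y], [P → y F . T], [T → . F], [T → . b num] }  — shift
  I6: { [F → a . y] }  — shift
  I7: { [D → . y T y], [D → y . T y], [F → . D], [F → . a y], [T → . F], [T → . b num] }  — shift
  I8: { [T → F .] }  — reduce
  I9: { [D → y T . y] }  — shift
  I10: { [T → b . num] }  — shift
  I11: { [T → b num .] }  — reduce
  I12: { [D → y T y .] }  — reduce
  I13: { [F → a y .] }  — reduce
  I14: { [P → y F T .] }  — reduce

Every state is either a pure shift/goto state or contains exactly one complete item and nothing to shift — no conflicts. The grammar is LR(0).

Answer: Yes, the grammar is LR(0)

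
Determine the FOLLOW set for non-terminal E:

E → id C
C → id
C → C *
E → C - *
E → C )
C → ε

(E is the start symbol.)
E is the start symbol, so $ ∈ FOLLOW(E).
E does not occur on any right-hand side.

Taking the union: FOLLOW(E) = { $ }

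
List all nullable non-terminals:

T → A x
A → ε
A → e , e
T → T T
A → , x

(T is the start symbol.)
{ 'A' }

A non-terminal is nullable if it can derive ε (the empty string): either it has an ε-production, or it has a production whose right-hand side consists entirely of nullable non-terminals.

ε-productions: A → ε
So A is immediately nullable.
No further non-terminal can be added: every production for the remaining non-terminals contains a terminal or a non-nullable non-terminal.
Nullable = { 'A' }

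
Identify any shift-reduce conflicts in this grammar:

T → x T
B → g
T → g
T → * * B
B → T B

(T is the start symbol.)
No shift-reduce conflicts

Augment with T' → T and build the canonical LR(0) collection (I0 = CLOSURE({[T' → . T]}), then GOTO on every symbol after a dot until no new states appear). It has 11 states:
  I0: { [T → . * * B], [T → . g], [T → . x T], [T' → . T] }  — shift
  I1: { [T → * . * B] }  — shift
  I2: { [T' → T .] }  — accept
  I3: { [T → g .] }  — reduce
  I4: { [T → . * * B], [T → . g], [T → . x T], [T → x . T] }  — shift
  I5: { [T → x T .] }  — reduce
  I6: { [B → . T B], [B → . g], [T → * * . B], [T → . * * B], [T → . g], [T → . x T] }  — shift
  I7: { [T → * * B .] }  — reduce
  I8: { [B → . T B], [B → . g], [B → T . B], [T → . * * B], [T → . g], [T → . x T] }  — shift
  I9: { [B → g .], [T → g .] }  — 2 reduces
  I10: { [B → T B .] }  — reduce

No state contains both a complete item and a shift item.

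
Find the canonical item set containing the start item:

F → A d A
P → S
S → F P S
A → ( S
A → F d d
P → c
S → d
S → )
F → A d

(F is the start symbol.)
First, augment the grammar with F' → F
I₀ = CLOSURE({ [F' → . F] }):
  [F' → . F] has the dot before F: add [F → . A d A], [F → . A d]
  [F → . A d A] has the dot before A: add [A → . ( S], [A → . F d d]
No further items can be added.

I₀ = { [A → . ( S], [A → . F d d], [F → . A d A], [F → . A d], [F' → . F] }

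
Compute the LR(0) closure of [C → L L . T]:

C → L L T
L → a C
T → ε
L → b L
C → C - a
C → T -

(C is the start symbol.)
To compute CLOSURE, for each item [A → α.Bβ] where B is a non-terminal, add [B → .γ] for all productions B → γ; repeat for the newly added items until nothing changes.

Start with: [C → L L . T]
  [C → L L . T] has the dot before T: add [T → .]
No further items can be added.

CLOSURE = { [C → L L . T], [T → .] }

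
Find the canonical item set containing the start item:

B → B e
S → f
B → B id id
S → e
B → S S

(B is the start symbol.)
{ [B → . B e], [B → . B id id], [B → . S S], [B' → . B], [S → . e], [S → . f] }

First, augment the grammar with B' → B
I₀ = CLOSURE({ [B' → . B] }):
  [B' → . B] has the dot before B: add [B → . B e], [B → . B id id], [B → . S S]
  [B → . S S] has the dot before S: add [S → . f], [S → . e]
No further items can be added.

I₀ = { [B → . B e], [B → . B id id], [B → . S S], [B' → . B], [S → . e], [S → . f] }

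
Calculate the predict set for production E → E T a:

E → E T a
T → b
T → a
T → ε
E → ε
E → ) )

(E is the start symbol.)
PREDICT(E → E T a) = (FIRST(RHS) \ {ε}) ∪ (FOLLOW(E) if ε ∈ FIRST(RHS), i.e. RHS ⇒* ε)
FIRST(E) = { ')', 'a', 'b', ε }
FIRST(T) = { 'a', 'b', ε }
FIRST(E T a) = { ')', 'a', 'b' }
ε ∉ FIRST(E T a), so FOLLOW(E) is not added.
PREDICT(E → E T a) = { ')', 'a', 'b' }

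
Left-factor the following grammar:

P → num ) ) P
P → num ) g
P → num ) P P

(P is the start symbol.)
P → num ) P'
P' → ) P
P' → g
P' → P P

Left-factoring transforms A → αβ₁ | αβ₂ into A → αA' and A' → β₁ | β₂
(α is the longest common prefix among the alternatives). Repeat until
no nonterminal has two alternatives with a common prefix.

Round 1: P has alternatives sharing prefix 'num )'. Introduce P': P → num ) P'
  Add: P' → ) P
  Add: P' → g
  Add: P' → P P

No remaining common prefixes — done.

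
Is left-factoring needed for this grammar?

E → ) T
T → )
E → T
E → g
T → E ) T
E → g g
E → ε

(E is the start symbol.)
Yes, E has productions with common prefix 'g'

Left-factoring is needed when two productions for the same non-terminal
share a common prefix on the right-hand side.

Productions for E:
  E → ) T
  E → T
  E → g
  E → g g
  E → ε
Productions for T:
  T → )
  T → E ) T

Found common prefix 'g' in productions for E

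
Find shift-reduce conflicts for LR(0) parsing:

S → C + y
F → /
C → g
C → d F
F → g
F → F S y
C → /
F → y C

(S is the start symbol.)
Yes — I7: [C → d F .] vs [C → . /]

A shift-reduce conflict occurs when an LR(0) state has both:
  - a complete (reduce) item [A → α .] (dot at the end), and
  - a shift item [B → β . c γ] (dot before a terminal).

Augment with S' → S and build the canonical LR(0) collection (I0 = CLOSURE({[S' → . S]}), then GOTO on every symbol after a dot until no new states appear). It has 15 states:
  I0: { [C → . /], [C → . d F], [C → . g], [S → . C + y], [S' → . S] }  — shift
  I1: { [C → / .] }  — reduce
  I2: { [S → C . + y] }  — shift
  I3: { [S' → S .] }  — accept
  I4: { [C → d . F], [F → . /], [F → . F S y], [F → . g], [F → . y C] }  — shift
  I5: { [C → g .] }  — reduce
  I6: { [F → / .] }  — reduce
  I7: { [C → . /], [C → . d F], [C → . g], [C → d F .], [F → F . S y], [S → . C + y] }  — shift, reduce
  I8: { [F → g .] }  — reduce
  I9: { [C → . /], [C → . d F], [C → . g], [F → y . C] }  — shift
  I10: { [F → y C .] }  — reduce
  I11: { [F → F S . y] }  — shift
  I12: { [F → F S y .] }  — reduce
  I13: { [S → C + . y] }  — shift
  I14: { [S → C + y .] }  — reduce

I7 contains reduce item [C → d F .] and shift items [C → . /], [C → . d F], [C → . g] — shift-reduce conflict.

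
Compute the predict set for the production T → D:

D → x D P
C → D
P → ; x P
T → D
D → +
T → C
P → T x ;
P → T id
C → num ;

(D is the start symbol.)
{ '+', 'x' }

PREDICT(T → D) = (FIRST(RHS) \ {ε}) ∪ (FOLLOW(T) if ε ∈ FIRST(RHS), i.e. RHS ⇒* ε)
FIRST(D) = { '+', 'x' }
FIRST(D) = { '+', 'x' }
ε ∉ FIRST(D), so FOLLOW(T) is not added.
PREDICT(T → D) = { '+', 'x' }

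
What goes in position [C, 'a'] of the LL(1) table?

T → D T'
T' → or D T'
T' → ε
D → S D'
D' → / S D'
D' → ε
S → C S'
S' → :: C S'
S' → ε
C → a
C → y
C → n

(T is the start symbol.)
C → a

To find M[C, 'a'], we find productions for C where 'a' is in the predict set (PREDICT(N → α) = (FIRST(α) \ {ε}) ∪ (FOLLOW(N) if α ⇒* ε)).

C → a: PREDICT = { 'a' }
  'a' is in predict set, so this production goes in M[C, 'a']
C → y: PREDICT = { 'y' }
C → n: PREDICT = { 'n' }

M[C, 'a'] = C → a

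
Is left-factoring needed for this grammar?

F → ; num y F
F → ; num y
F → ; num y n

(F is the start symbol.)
Left-factoring is needed when two productions for the same non-terminal
share a common prefix on the right-hand side.

Productions for F:
  F → ; num y F
  F → ; num y
  F → ; num y n

Found common prefix '; num y' in productions for F

Answer: Yes, F has productions with common prefix '; num y'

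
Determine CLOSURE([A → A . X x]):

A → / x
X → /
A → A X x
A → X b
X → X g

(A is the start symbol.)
{ [A → A . X x], [X → . /], [X → . X g] }

To compute CLOSURE, for each item [A → α.Bβ] where B is a non-terminal, add [B → .γ] for all productions B → γ; repeat for the newly added items until nothing changes.

Start with: [A → A . X x]
  [A → A . X x] has the dot before X: add [X → . /], [X → . X g]
No further items can be added.

CLOSURE = { [A → A . X x], [X → . /], [X → . X g] }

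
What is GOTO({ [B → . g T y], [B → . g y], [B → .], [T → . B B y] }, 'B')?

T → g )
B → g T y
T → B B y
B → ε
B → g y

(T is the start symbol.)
{ [B → . g T y], [B → . g y], [B → .], [T → B . B y] }

GOTO(I, 'B') = CLOSURE({ [A → αX.β] : [A → α.Xβ] ∈ I, X = 'B' })

Items with dot before 'B', with the dot advanced:
  [T → . B B y] → [T → B . B y]
Closure of the advanced items:
  [T → B . B y] has the dot before B: add [B → . g T y], [B → .], [B → . g y]

GOTO = { [B → . g T y], [B → . g y], [B → .], [T → B . B y] }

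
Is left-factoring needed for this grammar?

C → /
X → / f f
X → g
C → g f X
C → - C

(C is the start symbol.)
No, left-factoring is not needed

Left-factoring is needed when two productions for the same non-terminal
share a common prefix on the right-hand side.

Productions for C:
  C → /
  C → g f X
  C → - C
Productions for X:
  X → / f f
  X → g

No common prefixes found.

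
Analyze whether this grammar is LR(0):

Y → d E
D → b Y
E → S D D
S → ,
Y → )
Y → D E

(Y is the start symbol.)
Augment with Y' → Y and build the canonical LR(0) collection (I0 = CLOSURE({[Y' → . Y]}), then GOTO on every symbol after a dot until no new states appear). It has 13 states:
  I0: { [D → . b Y], [Y → . )], [Y → . D E], [Y → . d E], [Y' → . Y] }  — shift
  I1: { [Y → ) .] }  — reduce
  I2: { [E → . S D D], [S → . ,], [Y → D . E] }  — shift
  I3: { [Y' → Y .] }  — accept
  I4: { [D → . b Y], [D → b . Y], [Y → . )], [Y → . D E], [Y → . d E] }  — shift
  I5: { [E → . S D D], [S → . ,], [Y → d . E] }  — shift
  I6: { [S → , .] }  — reduce
  I7: { [Y → d E .] }  — reduce
  I8: { [D → . b Y], [E → S . D D] }  — shift
  I9: { [D → . b Y], [E → S D . D] }  — shift
  I10: { [E → S D D .] }  — reduce
  I11: { [D → b Y .] }  — reduce
  I12: { [Y → D E .] }  — reduce

Every state is either a pure shift/goto state or contains exactly one complete item and nothing to shift — no conflicts. The grammar is LR(0).

Answer: Yes, the grammar is LR(0)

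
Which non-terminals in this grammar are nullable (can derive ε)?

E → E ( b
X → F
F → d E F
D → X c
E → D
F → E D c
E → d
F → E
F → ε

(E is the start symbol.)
A non-terminal is nullable if it can derive ε (the empty string): either it has an ε-production, or it has a production whose right-hand side consists entirely of nullable non-terminals.

ε-productions: F → ε
So F is immediately nullable.
X → F: every symbol on the right is nullable, so X is nullable too.
No further non-terminal can be added: every production for the remaining non-terminals contains a terminal or a non-nullable non-terminal.
Nullable = { 'F', 'X' }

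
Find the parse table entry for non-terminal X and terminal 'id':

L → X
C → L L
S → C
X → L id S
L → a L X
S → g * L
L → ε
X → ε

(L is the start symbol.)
To find M[X, 'id'], we find productions for X where 'id' is in the predict set (PREDICT(N → α) = (FIRST(α) \ {ε}) ∪ (FOLLOW(N) if α ⇒* ε)).

Relevant sets:
  FIRST(L) = { 'a', 'id', ε }
  FOLLOW(X) = { $, 'a', 'id' }

X → L id S: PREDICT = { 'a', 'id' }
  'id' is in predict set, so this production goes in M[X, 'id']
X → ε: PREDICT = { $, 'a', 'id' }
  'id' is in predict set, so this production goes in M[X, 'id']

M[X, 'id'] = X → L id S, X → ε  (a multiply-defined cell — the grammar is not LL(1))

Answer: X → L id S, X → ε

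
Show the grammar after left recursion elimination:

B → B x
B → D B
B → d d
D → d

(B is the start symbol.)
B → D B B'
B → d d B'
B' → x B'
B' → ε
D → d

B is directly left-recursive. The standard transformation for
  A → A α₁ | ... | A α_m | β₁ | ... | β_n
is
  A  → β₁ A' | ... | β_n A'
  A' → α₁ A' | ... | α_m A' | ε

B → D B becomes B → D B B'
B → d d becomes B → d d B'
B → B x becomes B' → x B'
Add B' → ε

Productions for other non-terminals are unchanged:
  D → d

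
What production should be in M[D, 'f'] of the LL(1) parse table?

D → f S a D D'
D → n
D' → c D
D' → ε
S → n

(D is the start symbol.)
D → f S a D D'

To find M[D, 'f'], we find productions for D where 'f' is in the predict set (PREDICT(N → α) = (FIRST(α) \ {ε}) ∪ (FOLLOW(N) if α ⇒* ε)).

D → f S a D D': PREDICT = { 'f' }
  'f' is in predict set, so this production goes in M[D, 'f']
D → n: PREDICT = { 'n' }

M[D, 'f'] = D → f S a D D'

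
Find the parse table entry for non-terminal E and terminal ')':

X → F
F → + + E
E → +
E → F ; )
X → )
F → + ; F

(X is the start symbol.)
To find M[E, ')'], we find productions for E where ')' is in the predict set (PREDICT(N → α) = (FIRST(α) \ {ε}) ∪ (FOLLOW(N) if α ⇒* ε)).

Relevant sets:
  FIRST(F) = { '+' }

E → +: PREDICT = { '+' }
E → F ; ): PREDICT = { '+' }

M[E, ')'] is empty (no production applies)

Answer: Empty (error entry)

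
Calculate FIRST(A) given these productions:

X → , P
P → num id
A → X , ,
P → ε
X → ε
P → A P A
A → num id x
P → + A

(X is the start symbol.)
To compute FIRST(A), examine every production with A on the left-hand side, reading each right-hand side left to right until a non-nullable symbol is reached.

FIRST sets of the other non-terminals involved (by the same procedure, iterated to a fixed point):
  FIRST(X) = { ',', ε }

From A → X , ,:
  - X is a non-terminal: add FIRST(X) \ {ε} = { ',' }
    X is nullable, so continue to the next symbol
  - ',' is a terminal: add ',' and stop
From A → num id x:
  - num is a terminal: add 'num' and stop

Collecting: FIRST(A) = { ',', 'num' }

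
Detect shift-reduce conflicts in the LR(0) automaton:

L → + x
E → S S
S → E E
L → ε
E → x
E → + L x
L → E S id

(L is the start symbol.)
A shift-reduce conflict occurs when an LR(0) state has both:
  - a complete (reduce) item [A → α .] (dot at the end), and
  - a shift item [B → β . c γ] (dot before a terminal).

Augment with L' → L and build the canonical LR(0) collection (I0 = CLOSURE({[L' → . L]}), then GOTO on every symbol after a dot until no new states appear). It has 15 states:
  I0: { [E → . + L x], [E → . S S], [E → . x], [L → . + x], [L → . E S id], [L → .], [L' → . L], [S → . E E] }  — shift, reduce
  I1: { [E → + . L x], [E → . + L x], [E → . S S], [E → . x], [L → + . x], [L → . + x], [L → . E S id], [L → .], [S → . E E] }  — shift, reduce
  I2: { [E → . + L x], [E → . S S], [E → . x], [L → E . S id], [S → . E E], [S → E . E] }  — shift
  I3: { [L' → L .] }  — accept
  I4: { [E → . + L x], [E → . S S], [E → . x], [E → S . S], [S → . E E] }  — shift
  I5: { [E → x .] }  — reduce
  I6: { [E → + . L x], [E → . + L x], [E → . S S], [E → . x], [L → . + x], [L → . E S id], [L → .], [S → . E E] }  — shift, reduce
  I7: { [E → . + L x], [E → . S S], [E → . x], [S → . E E], [S → E . E] }  — shift
  I8: { [E → . + L x], [E → . S S], [E → . x], [E → S . S], [E → S S .], [S → . E E] }  — shift, reduce
  I9: { [E → . + L x], [E → . S S], [E → . x], [S → . E E], [S → E . E], [S → E E .] }  — shift, reduce
  I10: { [E → + L . x] }  — shift
  I11: { [E → + L x .] }  — reduce
  I12: { [E → . + L x], [E → . S S], [E → . x], [E → S . S], [L → E S . id], [S → . E E] }  — shift
  I13: { [L → E S id .] }  — reduce
  I14: { [E → x .], [L → + x .] }  — 2 reduces

I0 contains reduce item [L → .] and shift items [E → . + L x], [E → . x], [L → . + x] — shift-reduce conflict.
I1 contains reduce item [L → .] and shift items [E → . + L x], [E → . x], [L → . + x], [L → + . x] — shift-reduce conflict.
I6 contains reduce item [L → .] and shift items [E → . + L x], [E → . x], [L → . + x] — shift-reduce conflict.
I8 contains reduce item [E → S S .] and shift items [E → . + L x], [E → . x] — shift-reduce conflict.
I9 contains reduce item [S → E E .] and shift items [E → . + L x], [E → . x] — shift-reduce conflict.

Answer: Yes — I0: [L → .] vs [E → . + L x]; I1: [L → .] vs [E → . + L x]; I6: [L → .] vs [E → . + L x]; I8: [E → S S .] vs [E → . + L x]; I9: [S → E E .] vs [E → . + L x]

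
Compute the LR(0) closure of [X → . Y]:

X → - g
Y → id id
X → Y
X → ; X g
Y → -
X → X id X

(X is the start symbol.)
{ [X → . Y], [Y → . -], [Y → . id id] }

To compute CLOSURE, for each item [A → α.Bβ] where B is a non-terminal, add [B → .γ] for all productions B → γ; repeat for the newly added items until nothing changes.

Start with: [X → . Y]
  [X → . Y] has the dot before Y: add [Y → . id id], [Y → . -]
No further items can be added.

CLOSURE = { [X → . Y], [Y → . -], [Y → . id id] }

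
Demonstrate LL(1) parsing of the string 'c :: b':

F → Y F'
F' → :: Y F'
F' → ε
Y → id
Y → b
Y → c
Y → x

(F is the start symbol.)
LL(1) parsing maintains a stack (initially the start symbol over $) and the input. At each step: if the stack top is a terminal, match it against the current input token; if it is a non-terminal N, replace it with the RHS of M[N, lookahead] (the unique production whose predict set contains the lookahead).

Stack is shown with the top on the left.

Stack      Input     Action
---------------------------
F $        c :: b $  output F → Y F'
Y F' $     c :: b $  output Y → c
c F' $     c :: b $  match 'c'
F' $       :: b $    output F' → :: Y F'
:: Y F' $  :: b $    match '::'
Y F' $     b $       output Y → b
b F' $     b $       match 'b'
F' $       $         output F' → ε
$          $         accept

The string is accepted.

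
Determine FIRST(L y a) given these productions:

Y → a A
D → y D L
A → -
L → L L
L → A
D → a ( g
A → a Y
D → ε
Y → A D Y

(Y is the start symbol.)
{ '-', 'a' }

FIRST sets of the non-terminals involved (from the grammar, by fixed-point iteration):
  FIRST(L) = { '-', 'a' }

To compute FIRST(L y a), process the symbols left to right:
Symbol L is a non-terminal. Add FIRST(L) \ {ε} = { '-', 'a' }
L is not nullable (ε ∉ FIRST(L)), so stop here.
FIRST(L y a) = { '-', 'a' }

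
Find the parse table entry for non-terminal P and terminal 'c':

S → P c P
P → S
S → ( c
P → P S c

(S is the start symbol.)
Empty (error entry)

To find M[P, 'c'], we find productions for P where 'c' is in the predict set (PREDICT(N → α) = (FIRST(α) \ {ε}) ∪ (FOLLOW(N) if α ⇒* ε)).

Relevant sets:
  FIRST(S) = { '(' }
  FIRST(P) = { '(' }

P → S: PREDICT = { '(' }
P → P S c: PREDICT = { '(' }

M[P, 'c'] is empty (no production applies)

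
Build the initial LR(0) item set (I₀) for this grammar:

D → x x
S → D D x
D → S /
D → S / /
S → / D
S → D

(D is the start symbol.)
First, augment the grammar with D' → D
I₀ = CLOSURE({ [D' → . D] }):
  [D' → . D] has the dot before D: add [D → . x x], [D → . S /], [D → . S / /]
  [D → . S /] has the dot before S: add [S → . D D x], [S → . / D], [S → . D]
No further items can be added.

I₀ = { [D → . S / /], [D → . S /], [D → . x x], [D' → . D], [S → . / D], [S → . D D x], [S → . D] }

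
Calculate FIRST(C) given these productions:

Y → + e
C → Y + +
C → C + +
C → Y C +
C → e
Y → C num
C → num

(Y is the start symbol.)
FIRST sets of the other non-terminals involved (by the same procedure, iterated to a fixed point):
  FIRST(Y) = { '+', 'e', 'num' }

From C → Y + +:
  - Y is a non-terminal: add FIRST(Y) \ {ε} = { '+', 'e', 'num' }
    Y is not nullable, so stop
From C → C + +:
  - C is the symbol being defined: contributes nothing new
    C is not nullable, so stop
From C → Y C +:
  - Y is a non-terminal: add FIRST(Y) \ {ε} = { '+', 'e', 'num' }
    Y is not nullable, so stop
From C → e:
  - e is a terminal: add 'e' and stop
From C → num:
  - num is a terminal: add 'num' and stop

Collecting: FIRST(C) = { '+', 'e', 'num' }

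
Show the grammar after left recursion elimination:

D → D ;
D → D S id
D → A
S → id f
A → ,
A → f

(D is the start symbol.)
D is directly left-recursive. The standard transformation for
  A → A α₁ | ... | A α_m | β₁ | ... | β_n
is
  A  → β₁ A' | ... | β_n A'
  A' → α₁ A' | ... | α_m A' | ε

D → A becomes D → A D'
D → D ; becomes D' → ; D'
D → D S id becomes D' → S id D'
Add D' → ε

Productions for other non-terminals are unchanged:
  S → id f
  A → ,
  A → f

Resulting grammar:
D → A D'
D' → ; D'
D' → S id D'
D' → ε
S → id f
A → ,
A → f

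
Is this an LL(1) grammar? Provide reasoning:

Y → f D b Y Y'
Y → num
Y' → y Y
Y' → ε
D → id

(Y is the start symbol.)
Relevant sets:
  FOLLOW(Y') = { $, 'y' }

For Y:
  PREDICT(Y → f D b Y Y') = { 'f' }
  PREDICT(Y → num) = { 'num' }
For Y':
  PREDICT(Y' → y Y) = { 'y' }
  PREDICT(Y' → ε) = { $, 'y' }
D has a single production, so nothing to check there.

Conflict found: Predict set conflict for Y': { 'y' }
The grammar is NOT LL(1).

Answer: No. Predict set conflict for Y': { 'y' }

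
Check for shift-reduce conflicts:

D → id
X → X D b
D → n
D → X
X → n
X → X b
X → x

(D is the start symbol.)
A shift-reduce conflict occurs when an LR(0) state has both:
  - a complete (reduce) item [A → α .] (dot at the end), and
  - a shift item [B → β . c γ] (dot before a terminal).

Augment with D' → D and build the canonical LR(0) collection (I0 = CLOSURE({[D' → . D]}), then GOTO on every symbol after a dot until no new states appear). It has 9 states:
  I0: { [D → . X], [D → . id], [D → . n], [D' → . D], [X → . X D b], [X → . X b], [X → . n], [X → . x] }  — shift
  I1: { [D' → D .] }  — accept
  I2: { [D → . X], [D → . id], [D → . n], [D → X .], [X → . X D b], [X → . X b], [X → . n], [X → . x], [X → X . D b], [X → X . b] }  — shift, reduce
  I3: { [D → id .] }  — reduce
  I4: { [D → n .], [X → n .] }  — 2 reduces
  I5: { [X → x .] }  — reduce
  I6: { [X → X D . b] }  — shift
  I7: { [X → X b .] }  — reduce
  I8: { [X → X D b .] }  — reduce

I2 contains reduce item [D → X .] and shift items [D → . id], [D → . n], [X → X . b], [X → . n], [X → . x] — shift-reduce conflict.

Answer: Yes — I2: [D → X .] vs [D → . id]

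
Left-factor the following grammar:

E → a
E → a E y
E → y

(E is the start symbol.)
E → a E'
E' → ε
E' → E y
E → y

Left-factoring transforms A → αβ₁ | αβ₂ into A → αA' and A' → β₁ | β₂
(α is the longest common prefix among the alternatives). Repeat until
no nonterminal has two alternatives with a common prefix.

Round 1: E has alternatives sharing prefix 'a'. Introduce E': E → a E'
  Add: E' → ε
  Add: E' → E y

No remaining common prefixes — done.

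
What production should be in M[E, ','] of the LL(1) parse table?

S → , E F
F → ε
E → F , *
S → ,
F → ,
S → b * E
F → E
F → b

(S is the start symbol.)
To find M[E, ','], we find productions for E where ',' is in the predict set (PREDICT(N → α) = (FIRST(α) \ {ε}) ∪ (FOLLOW(N) if α ⇒* ε)).

Relevant sets:
  FIRST(F) = { ',', 'b', ε }

E → F , *: PREDICT = { ',', 'b' }
  ',' is in predict set, so this production goes in M[E, ',']

M[E, ','] = E → F , *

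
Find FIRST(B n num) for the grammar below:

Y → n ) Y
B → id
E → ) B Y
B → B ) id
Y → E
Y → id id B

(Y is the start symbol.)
FIRST sets of the non-terminals involved (from the grammar, by fixed-point iteration):
  FIRST(B) = { 'id' }

To compute FIRST(B n num), process the symbols left to right:
Symbol B is a non-terminal. Add FIRST(B) \ {ε} = { 'id' }
B is not nullable (ε ∉ FIRST(B)), so stop here.
FIRST(B n num) = { 'id' }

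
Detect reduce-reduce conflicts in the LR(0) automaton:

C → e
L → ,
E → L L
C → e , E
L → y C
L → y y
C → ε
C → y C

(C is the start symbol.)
A reduce-reduce conflict occurs when an LR(0) state has two complete items [A → α .] and [B → β .] — both call for a reduction, and with no lookahead the parser cannot choose between them.

Augment with C' → C and build the canonical LR(0) collection (I0 = CLOSURE({[C' → . C]}), then GOTO on every symbol after a dot until no new states appear). It has 13 states:
  I0: { [C → . e , E], [C → . e], [C → . y C], [C → .], [C' → . C] }  — shift, reduce
  I1: { [C' → C .] }  — accept
  I2: { [C → e . , E], [C → e .] }  — shift, reduce
  I3: { [C → . e , E], [C → . e], [C → . y C], [C → .], [C → y . C] }  — shift, reduce
  I4: { [C → y C .] }  — reduce
  I5: { [C → e , . E], [E → . L L], [L → . ,], [L → . y C], [L → . y y] }  — shift
  I6: { [L → , .] }  — reduce
  I7: { [C → e , E .] }  — reduce
  I8: { [E → L . L], [L → . ,], [L → . y C], [L → . y y] }  — shift
  I9: { [C → . e , E], [C → . e], [C → . y C], [C → .], [L → y . C], [L → y . y] }  — shift, reduce
  I10: { [L → y C .] }  — reduce
  I11: { [C → . e , E], [C → . e], [C → . y C], [C → .], [C → y . C], [L → y y .] }  — shift, 2 reduces
  I12: { [E → L L .] }  — reduce

I11 contains complete items [C → .], [L → y y .] — reduce-reduce conflict.

Answer: Yes — I11: [C → .] vs [L → y y .]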